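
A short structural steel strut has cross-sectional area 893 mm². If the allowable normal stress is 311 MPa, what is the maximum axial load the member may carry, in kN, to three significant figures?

P_max = σ_allow · A = 311 · 893 = 277700 N = 277.7 kN.

278 kN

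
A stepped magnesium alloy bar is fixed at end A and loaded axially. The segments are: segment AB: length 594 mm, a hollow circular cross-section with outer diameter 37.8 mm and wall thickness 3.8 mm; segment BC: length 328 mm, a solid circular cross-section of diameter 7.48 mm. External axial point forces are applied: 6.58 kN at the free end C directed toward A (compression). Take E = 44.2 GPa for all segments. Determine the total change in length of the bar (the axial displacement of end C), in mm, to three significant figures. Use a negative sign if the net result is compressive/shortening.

-1.33 mm

Internal axial forces (sectioning from the free end, tension +): N_BC = -6.58 kN, N_AB = -6.58 kN.
A_AB = 405.9 mm².
A_BC = 43.94 mm².
δ_AB = -6580·594/(405.9·44200) = -0.2179 mm
δ_BC = -6580·328/(43.94·44200) = -1.111 mm
δ = Σδ_i = -1.329 mm.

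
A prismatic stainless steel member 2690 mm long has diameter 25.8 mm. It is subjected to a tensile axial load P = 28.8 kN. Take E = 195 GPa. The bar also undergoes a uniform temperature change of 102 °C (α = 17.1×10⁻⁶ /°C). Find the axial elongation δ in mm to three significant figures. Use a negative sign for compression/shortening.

5.45 mm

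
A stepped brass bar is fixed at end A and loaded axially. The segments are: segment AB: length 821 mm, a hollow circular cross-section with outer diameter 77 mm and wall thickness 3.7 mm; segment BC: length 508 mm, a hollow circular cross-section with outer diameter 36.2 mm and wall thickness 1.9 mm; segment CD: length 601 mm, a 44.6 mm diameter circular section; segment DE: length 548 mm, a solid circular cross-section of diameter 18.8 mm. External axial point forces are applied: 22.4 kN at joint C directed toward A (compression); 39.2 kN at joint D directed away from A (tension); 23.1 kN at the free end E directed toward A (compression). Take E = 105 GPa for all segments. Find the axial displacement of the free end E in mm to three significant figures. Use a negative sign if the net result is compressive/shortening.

-0.582 mm

Internal axial forces (sectioning from the free end, tension +): N_DE = -23.1 kN, N_CD = 16.1 kN, N_BC = -6.3 kN, N_AB = -6.3 kN.
A_AB = 852 mm².
A_BC = 204.7 mm².
A_CD = 1562 mm².
A_DE = 277.6 mm².
δ_AB = -6300·821/(852·105000) = -0.05781 mm
δ_BC = -6300·508/(204.7·105000) = -0.1489 mm
δ_CD = 16100·601/(1562·105000) = 0.05899 mm
δ_DE = -23100·548/(277.6·105000) = -0.4343 mm
δ = Σδ_i = -0.582 mm.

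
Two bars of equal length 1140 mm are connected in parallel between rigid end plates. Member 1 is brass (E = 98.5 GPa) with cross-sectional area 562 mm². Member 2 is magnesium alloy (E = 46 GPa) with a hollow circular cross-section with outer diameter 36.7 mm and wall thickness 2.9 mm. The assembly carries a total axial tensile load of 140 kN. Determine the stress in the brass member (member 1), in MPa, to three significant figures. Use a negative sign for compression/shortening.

198 MPa

A_2 = 307.9 mm².
Equal strain + equilibrium ⇒ each member carries load in proportion to AE: A₁E₁ = 55360000 N, A₂E₂ = 14170000 N, ΣAE = 69520000 N.
σ₁ = P·E₁/ΣAE = 140000·98500/69520000 = 198.4 MPa.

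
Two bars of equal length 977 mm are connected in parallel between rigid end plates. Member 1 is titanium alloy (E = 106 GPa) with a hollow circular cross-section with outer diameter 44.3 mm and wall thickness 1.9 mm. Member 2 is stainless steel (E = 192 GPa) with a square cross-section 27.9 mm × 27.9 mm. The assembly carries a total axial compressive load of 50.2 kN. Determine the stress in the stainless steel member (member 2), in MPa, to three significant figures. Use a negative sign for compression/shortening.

-54.7 MPa

A_1 = 253.1 mm².
A_2 = 778.4 mm².
Equal strain + equilibrium ⇒ each member carries load in proportion to AE: A₁E₁ = 26830000 N, A₂E₂ = 149500000 N, ΣAE = 176300000 N.
σ₂ = P·E₂/ΣAE = -50200·192000/176300000 = -54.68 MPa.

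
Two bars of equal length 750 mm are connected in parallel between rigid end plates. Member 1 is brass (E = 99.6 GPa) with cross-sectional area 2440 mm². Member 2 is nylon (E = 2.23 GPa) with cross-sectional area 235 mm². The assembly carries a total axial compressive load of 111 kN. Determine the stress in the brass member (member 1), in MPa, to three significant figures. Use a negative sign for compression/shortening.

Equal strain + equilibrium ⇒ each member carries load in proportion to AE: A₁E₁ = 243000000 N, A₂E₂ = 524000 N, ΣAE = 243500000 N.
σ₁ = P·E₁/ΣAE = -111000·99600/243500000 = -45.39 MPa.

-45.4 MPa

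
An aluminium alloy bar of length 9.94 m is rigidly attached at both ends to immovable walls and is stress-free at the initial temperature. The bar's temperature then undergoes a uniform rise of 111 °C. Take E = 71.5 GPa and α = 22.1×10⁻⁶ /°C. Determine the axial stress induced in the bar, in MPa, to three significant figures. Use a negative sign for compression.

-175 MPa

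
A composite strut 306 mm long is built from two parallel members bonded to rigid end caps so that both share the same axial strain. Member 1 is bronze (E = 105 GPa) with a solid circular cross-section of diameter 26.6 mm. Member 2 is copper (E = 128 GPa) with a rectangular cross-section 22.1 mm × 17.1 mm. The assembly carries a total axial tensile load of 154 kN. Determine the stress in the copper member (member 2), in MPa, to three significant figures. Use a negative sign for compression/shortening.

185 MPa

A_1 = 555.7 mm².
A_2 = 377.9 mm².
Equal strain + equilibrium ⇒ each member carries load in proportion to AE: A₁E₁ = 58350000 N, A₂E₂ = 48370000 N, ΣAE = 106700000 N.
σ₂ = P·E₂/ΣAE = 154000·128000/106700000 = 184.7 MPa.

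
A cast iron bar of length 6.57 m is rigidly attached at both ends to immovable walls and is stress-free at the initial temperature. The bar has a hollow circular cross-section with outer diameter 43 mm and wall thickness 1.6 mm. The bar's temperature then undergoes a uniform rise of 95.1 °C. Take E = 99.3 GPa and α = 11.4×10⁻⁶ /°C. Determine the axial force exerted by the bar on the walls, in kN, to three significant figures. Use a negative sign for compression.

Free thermal expansion αLΔT = 11.4e-6 · 6570 · 95.1 = 7.123 mm.
The walls impose strain ε = −(7.123)/6570 = -1.0841e-03; σ = Eε = 99300 · -1.0841e-03 = -107.7 MPa.
Wall reaction R = σ·A = -107.7·208.1 = -22400 N = -22.4 kN.

-22.4 kN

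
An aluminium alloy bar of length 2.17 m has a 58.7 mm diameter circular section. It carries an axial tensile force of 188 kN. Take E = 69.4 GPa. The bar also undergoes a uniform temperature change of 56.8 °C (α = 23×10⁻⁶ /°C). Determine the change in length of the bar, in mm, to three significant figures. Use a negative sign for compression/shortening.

5.01 mm

A = 2706 mm².
δ_mech = NL/(AE) = 188000·2170/(2706·69400) = 2.172 mm.
δ_thermal = αLΔT = 23e-6·2170·56.8 = 2.835 mm.
δ = δ_mech + δ_thermal = 5.007 mm.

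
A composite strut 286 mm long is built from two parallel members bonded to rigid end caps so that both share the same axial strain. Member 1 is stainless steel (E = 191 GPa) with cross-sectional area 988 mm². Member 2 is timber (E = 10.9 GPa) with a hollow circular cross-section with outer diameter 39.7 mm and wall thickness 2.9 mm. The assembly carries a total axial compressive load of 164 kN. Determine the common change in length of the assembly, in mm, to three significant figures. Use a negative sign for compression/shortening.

-0.244 mm

A_2 = 335.3 mm².
Equal strain + equilibrium ⇒ each member carries load in proportion to AE: A₁E₁ = 188700000 N, A₂E₂ = 3654000 N, ΣAE = 192400000 N.
δ = PL/ΣAE = -164000·286/192400000 = -0.2438 mm.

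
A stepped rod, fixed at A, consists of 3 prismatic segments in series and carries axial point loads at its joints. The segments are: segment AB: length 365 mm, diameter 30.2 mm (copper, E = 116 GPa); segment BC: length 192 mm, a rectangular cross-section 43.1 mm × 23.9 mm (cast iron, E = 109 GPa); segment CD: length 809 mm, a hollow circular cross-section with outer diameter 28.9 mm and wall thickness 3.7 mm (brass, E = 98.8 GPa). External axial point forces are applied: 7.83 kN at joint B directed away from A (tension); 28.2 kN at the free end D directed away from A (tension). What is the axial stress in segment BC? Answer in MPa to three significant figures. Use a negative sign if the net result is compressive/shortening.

Internal axial forces (sectioning from the free end, tension +): N_CD = 28.2 kN, N_BC = 28.2 kN, N_AB = 36.03 kN.
A_BC = 1030 mm².
σ_BC = N_BC/A_BC = 28200/1030 = 27.38 MPa.

27.4 MPa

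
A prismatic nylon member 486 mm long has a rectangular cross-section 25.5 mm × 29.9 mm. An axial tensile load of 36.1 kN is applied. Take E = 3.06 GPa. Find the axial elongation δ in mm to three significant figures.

A = 762.4 mm².
δ_mech = NL/(AE) = 36100·486/(762.4·3060) = 7.52 mm.

7.52 mm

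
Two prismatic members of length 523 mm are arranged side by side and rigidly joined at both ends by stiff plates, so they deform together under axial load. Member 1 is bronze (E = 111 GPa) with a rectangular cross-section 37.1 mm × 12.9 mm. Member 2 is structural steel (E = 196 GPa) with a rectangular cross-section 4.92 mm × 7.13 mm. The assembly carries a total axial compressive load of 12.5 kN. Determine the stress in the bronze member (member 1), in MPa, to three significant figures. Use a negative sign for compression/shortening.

A_1 = 478.6 mm².
A_2 = 35.08 mm².
Equal strain + equilibrium ⇒ each member carries load in proportion to AE: A₁E₁ = 53120000 N, A₂E₂ = 6876000 N, ΣAE = 60000000 N.
σ₁ = P·E₁/ΣAE = -12500·111000/60000000 = -23.13 MPa.

-23.1 MPa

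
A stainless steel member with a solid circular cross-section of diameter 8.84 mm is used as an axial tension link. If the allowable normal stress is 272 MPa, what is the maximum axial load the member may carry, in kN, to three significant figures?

16.7 kN

A = 61.38 mm².
P_max = σ_allow · A = 272 · 61.38 = 16690 N = 16.69 kN.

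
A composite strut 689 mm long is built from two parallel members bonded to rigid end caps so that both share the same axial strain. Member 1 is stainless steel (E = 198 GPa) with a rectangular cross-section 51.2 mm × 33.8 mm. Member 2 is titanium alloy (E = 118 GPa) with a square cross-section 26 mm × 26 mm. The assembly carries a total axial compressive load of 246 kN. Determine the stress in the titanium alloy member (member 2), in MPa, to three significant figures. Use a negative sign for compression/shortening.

A_1 = 1731 mm².
A_2 = 676 mm².
Equal strain + equilibrium ⇒ each member carries load in proportion to AE: A₁E₁ = 342700000 N, A₂E₂ = 79770000 N, ΣAE = 422400000 N.
σ₂ = P·E₂/ΣAE = -246000·118000/422400000 = -68.72 MPa.

-68.7 MPa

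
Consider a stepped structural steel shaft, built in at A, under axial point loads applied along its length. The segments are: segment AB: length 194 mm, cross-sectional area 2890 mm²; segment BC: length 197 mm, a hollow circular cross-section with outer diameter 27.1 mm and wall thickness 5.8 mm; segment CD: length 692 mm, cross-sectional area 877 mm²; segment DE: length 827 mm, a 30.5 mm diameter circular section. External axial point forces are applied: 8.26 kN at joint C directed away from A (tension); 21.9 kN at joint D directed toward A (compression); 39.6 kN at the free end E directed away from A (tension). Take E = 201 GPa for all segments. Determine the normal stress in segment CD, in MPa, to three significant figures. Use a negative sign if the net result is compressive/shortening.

20.2 MPa

Internal axial forces (sectioning from the free end, tension +): N_DE = 39.6 kN, N_CD = 17.7 kN, N_BC = 25.96 kN, N_AB = 25.96 kN.
σ_CD = N_CD/A_CD = 17700/877 = 20.18 MPa.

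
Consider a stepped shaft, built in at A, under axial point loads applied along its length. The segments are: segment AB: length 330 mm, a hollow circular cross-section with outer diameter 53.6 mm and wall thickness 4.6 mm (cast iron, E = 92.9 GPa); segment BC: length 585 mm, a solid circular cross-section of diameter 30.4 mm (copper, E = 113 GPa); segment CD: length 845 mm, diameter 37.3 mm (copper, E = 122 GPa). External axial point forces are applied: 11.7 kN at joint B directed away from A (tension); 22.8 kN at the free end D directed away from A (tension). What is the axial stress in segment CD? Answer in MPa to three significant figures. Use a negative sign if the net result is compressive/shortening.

Internal axial forces (sectioning from the free end, tension +): N_CD = 22.8 kN, N_BC = 22.8 kN, N_AB = 34.5 kN.
A_CD = 1093 mm².
σ_CD = N_CD/A_CD = 22800/1093 = 20.87 MPa.

20.9 MPa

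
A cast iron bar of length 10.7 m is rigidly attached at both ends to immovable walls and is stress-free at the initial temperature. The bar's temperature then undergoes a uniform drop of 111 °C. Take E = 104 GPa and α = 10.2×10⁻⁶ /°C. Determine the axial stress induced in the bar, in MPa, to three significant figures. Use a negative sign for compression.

Free thermal expansion αLΔT = 10.2e-6 · 10700 · -111 = -12.11 mm.
The walls impose strain ε = −(-12.11)/10700 = 1.1322e-03; σ = Eε = 104000 · 1.1322e-03 = 117.7 MPa.

118 MPa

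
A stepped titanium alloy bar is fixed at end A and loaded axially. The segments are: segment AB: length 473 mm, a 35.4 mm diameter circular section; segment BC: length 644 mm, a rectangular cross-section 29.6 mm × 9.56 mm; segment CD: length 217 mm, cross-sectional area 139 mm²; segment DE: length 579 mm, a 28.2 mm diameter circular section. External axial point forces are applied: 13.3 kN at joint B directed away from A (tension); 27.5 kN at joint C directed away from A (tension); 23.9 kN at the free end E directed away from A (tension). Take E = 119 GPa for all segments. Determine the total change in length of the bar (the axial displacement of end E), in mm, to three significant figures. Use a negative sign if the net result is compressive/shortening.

1.74 mm

Internal axial forces (sectioning from the free end, tension +): N_DE = 23.9 kN, N_CD = 23.9 kN, N_BC = 51.4 kN, N_AB = 64.7 kN.
A_AB = 984.2 mm².
A_BC = 283 mm².
A_DE = 624.6 mm².
δ_AB = 64700·473/(984.2·119000) = 0.2613 mm
δ_BC = 51400·644/(283·119000) = 0.983 mm
δ_CD = 23900·217/(139·119000) = 0.3135 mm
δ_DE = 23900·579/(624.6·119000) = 0.1862 mm
δ = Σδ_i = 1.744 mm.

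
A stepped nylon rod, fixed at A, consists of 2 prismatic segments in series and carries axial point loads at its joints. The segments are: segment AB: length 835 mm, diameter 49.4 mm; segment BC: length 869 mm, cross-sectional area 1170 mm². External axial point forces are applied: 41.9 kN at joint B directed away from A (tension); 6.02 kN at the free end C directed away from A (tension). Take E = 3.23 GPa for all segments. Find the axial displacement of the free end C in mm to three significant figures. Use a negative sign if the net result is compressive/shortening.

Internal axial forces (sectioning from the free end, tension +): N_BC = 6.02 kN, N_AB = 47.92 kN.
A_AB = 1917 mm².
δ_AB = 47920·835/(1917·3230) = 6.463 mm
δ_BC = 6020·869/(1170·3230) = 1.384 mm
δ = Σδ_i = 7.848 mm.

7.85 mm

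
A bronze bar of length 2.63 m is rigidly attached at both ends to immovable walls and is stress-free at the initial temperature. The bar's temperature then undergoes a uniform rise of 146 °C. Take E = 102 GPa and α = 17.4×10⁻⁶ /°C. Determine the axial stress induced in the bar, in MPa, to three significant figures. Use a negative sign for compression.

-259 MPa

Free thermal expansion αLΔT = 17.4e-6 · 2630 · 146 = 6.681 mm.
The walls impose strain ε = −(6.681)/2630 = -2.5404e-03; σ = Eε = 102000 · -2.5404e-03 = -259.1 MPa.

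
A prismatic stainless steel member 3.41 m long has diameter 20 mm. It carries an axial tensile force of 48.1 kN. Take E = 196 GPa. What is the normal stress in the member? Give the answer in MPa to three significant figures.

153 MPa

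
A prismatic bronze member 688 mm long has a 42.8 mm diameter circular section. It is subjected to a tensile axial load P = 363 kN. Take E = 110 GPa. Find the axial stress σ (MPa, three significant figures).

252 MPa

A = 1439 mm².
σ = N/A = 363000/1439 = 252.3 MPa.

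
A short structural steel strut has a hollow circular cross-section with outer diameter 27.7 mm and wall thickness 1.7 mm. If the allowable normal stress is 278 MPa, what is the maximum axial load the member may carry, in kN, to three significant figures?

A = 138.9 mm².
P_max = σ_allow · A = 278 · 138.9 = 38600 N = 38.6 kN.

38.6 kN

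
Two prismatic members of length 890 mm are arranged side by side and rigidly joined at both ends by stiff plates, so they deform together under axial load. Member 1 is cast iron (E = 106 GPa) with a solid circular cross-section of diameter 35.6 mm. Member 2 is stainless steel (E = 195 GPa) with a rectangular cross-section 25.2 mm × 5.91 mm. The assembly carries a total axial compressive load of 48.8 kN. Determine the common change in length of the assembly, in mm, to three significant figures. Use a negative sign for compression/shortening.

-0.323 mm

A_1 = 995.4 mm².
A_2 = 148.9 mm².
Equal strain + equilibrium ⇒ each member carries load in proportion to AE: A₁E₁ = 105500000 N, A₂E₂ = 29040000 N, ΣAE = 134600000 N.
δ = PL/ΣAE = -48800·890/134600000 = -0.3228 mm.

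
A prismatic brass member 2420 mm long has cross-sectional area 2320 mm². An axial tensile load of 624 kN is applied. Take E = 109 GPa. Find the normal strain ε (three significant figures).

σ = N/A = 269 MPa; ε = σ/E = 269/109000 = 2.468e-03.

0.00247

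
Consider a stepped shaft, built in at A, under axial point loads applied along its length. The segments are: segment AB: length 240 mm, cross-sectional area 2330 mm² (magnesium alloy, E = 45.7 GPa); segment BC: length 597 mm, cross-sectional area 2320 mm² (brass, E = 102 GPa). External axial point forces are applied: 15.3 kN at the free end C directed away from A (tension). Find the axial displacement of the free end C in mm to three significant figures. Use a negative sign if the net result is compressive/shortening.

0.0731 mm

Internal axial forces (sectioning from the free end, tension +): N_BC = 15.3 kN, N_AB = 15.3 kN.
δ_AB = 15300·240/(2330·45700) = 0.03449 mm
δ_BC = 15300·597/(2320·102000) = 0.0386 mm
δ = Σδ_i = 0.07308 mm.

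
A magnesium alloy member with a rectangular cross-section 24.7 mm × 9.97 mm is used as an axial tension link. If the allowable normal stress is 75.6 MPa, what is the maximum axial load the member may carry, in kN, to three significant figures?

A = 246.3 mm².
P_max = σ_allow · A = 75.6 · 246.3 = 18620 N = 18.62 kN.

18.6 kN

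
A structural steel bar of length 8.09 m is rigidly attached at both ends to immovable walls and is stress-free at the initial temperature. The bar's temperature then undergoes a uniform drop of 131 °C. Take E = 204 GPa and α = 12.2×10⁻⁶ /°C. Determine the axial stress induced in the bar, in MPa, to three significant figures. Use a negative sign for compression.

Free thermal expansion αLΔT = 12.2e-6 · 8090 · -131 = -12.93 mm.
The walls impose strain ε = −(-12.93)/8090 = 1.5982e-03; σ = Eε = 204000 · 1.5982e-03 = 326 MPa.

326 MPa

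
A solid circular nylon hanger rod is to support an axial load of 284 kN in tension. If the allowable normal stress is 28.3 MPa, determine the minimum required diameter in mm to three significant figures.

113 mm

Required area A ≥ P/σ_allow = 284000/28.3 = 10040 mm².
For a solid circular section, d ≥ √(4A/π) = 113 mm.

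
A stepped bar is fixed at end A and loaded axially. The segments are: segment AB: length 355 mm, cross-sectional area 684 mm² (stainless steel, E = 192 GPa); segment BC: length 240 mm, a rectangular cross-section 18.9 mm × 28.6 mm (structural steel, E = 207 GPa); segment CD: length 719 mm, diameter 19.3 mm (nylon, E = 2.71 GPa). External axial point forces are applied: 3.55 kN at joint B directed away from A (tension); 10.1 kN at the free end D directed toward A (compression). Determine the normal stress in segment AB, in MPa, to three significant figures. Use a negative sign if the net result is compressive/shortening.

Internal axial forces (sectioning from the free end, tension +): N_CD = -10.1 kN, N_BC = -10.1 kN, N_AB = -6.55 kN.
σ_AB = N_AB/A_AB = -6550/684 = -9.576 MPa.

-9.58 MPa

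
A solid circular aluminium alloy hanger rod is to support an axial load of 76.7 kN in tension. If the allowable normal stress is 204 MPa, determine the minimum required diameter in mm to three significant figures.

21.9 mm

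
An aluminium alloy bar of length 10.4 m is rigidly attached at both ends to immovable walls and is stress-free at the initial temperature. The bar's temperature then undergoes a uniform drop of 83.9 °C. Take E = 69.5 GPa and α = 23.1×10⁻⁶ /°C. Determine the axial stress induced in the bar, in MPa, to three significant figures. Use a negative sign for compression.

Free thermal expansion αLΔT = 23.1e-6 · 10400 · -83.9 = -20.16 mm.
The walls impose strain ε = −(-20.16)/10400 = 1.9381e-03; σ = Eε = 69500 · 1.9381e-03 = 134.7 MPa.

135 MPa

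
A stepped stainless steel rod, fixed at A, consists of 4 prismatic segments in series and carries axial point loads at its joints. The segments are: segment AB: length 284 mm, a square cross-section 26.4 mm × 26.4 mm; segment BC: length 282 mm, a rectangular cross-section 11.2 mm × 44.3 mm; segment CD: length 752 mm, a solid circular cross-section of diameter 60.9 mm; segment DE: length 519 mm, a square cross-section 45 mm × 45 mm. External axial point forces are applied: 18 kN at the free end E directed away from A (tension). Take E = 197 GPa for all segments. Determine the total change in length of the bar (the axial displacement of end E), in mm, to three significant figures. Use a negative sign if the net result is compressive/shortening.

0.136 mm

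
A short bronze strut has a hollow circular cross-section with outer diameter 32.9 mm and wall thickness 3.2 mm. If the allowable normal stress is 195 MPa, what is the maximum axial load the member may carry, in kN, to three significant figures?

58.2 kN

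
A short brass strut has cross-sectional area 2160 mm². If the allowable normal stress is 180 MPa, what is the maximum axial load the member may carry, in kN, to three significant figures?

389 kN

P_max = σ_allow · A = 180 · 2160 = 388800 N = 388.8 kN.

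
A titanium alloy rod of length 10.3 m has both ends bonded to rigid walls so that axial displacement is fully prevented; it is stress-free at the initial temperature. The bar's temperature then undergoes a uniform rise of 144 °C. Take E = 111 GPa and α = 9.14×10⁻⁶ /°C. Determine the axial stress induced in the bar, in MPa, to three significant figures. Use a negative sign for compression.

Free thermal expansion αLΔT = 9.14e-6 · 10300 · 144 = 13.56 mm.
The walls impose strain ε = −(13.56)/10300 = -1.3162e-03; σ = Eε = 111000 · -1.3162e-03 = -146.1 MPa.

-146 MPa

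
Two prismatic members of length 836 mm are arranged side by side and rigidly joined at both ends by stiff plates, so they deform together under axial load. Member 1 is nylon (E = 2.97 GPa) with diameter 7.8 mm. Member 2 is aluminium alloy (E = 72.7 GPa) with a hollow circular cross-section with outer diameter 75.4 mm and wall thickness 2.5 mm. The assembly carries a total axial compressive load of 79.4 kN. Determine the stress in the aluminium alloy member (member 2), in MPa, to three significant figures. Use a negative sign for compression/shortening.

-138 MPa

A_1 = 47.78 mm².
A_2 = 572.6 mm².
Equal strain + equilibrium ⇒ each member carries load in proportion to AE: A₁E₁ = 141900 N, A₂E₂ = 41620000 N, ΣAE = 41770000 N.
σ₂ = P·E₂/ΣAE = -79400·72700/41770000 = -138.2 MPa.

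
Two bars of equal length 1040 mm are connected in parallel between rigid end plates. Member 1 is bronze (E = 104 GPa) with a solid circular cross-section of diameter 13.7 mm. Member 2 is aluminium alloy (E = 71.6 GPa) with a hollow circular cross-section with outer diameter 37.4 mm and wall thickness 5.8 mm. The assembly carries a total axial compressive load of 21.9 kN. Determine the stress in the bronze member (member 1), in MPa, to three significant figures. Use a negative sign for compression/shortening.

A_1 = 147.4 mm².
A_2 = 575.8 mm².
Equal strain + equilibrium ⇒ each member carries load in proportion to AE: A₁E₁ = 15330000 N, A₂E₂ = 41230000 N, ΣAE = 56560000 N.
σ₁ = P·E₁/ΣAE = -21900·104000/56560000 = -40.27 MPa.

-40.3 MPa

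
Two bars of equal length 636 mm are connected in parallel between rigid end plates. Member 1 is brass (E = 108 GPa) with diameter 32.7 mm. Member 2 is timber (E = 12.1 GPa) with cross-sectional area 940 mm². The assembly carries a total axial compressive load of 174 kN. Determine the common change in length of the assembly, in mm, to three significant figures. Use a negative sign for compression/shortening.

-1.08 mm

A_1 = 839.8 mm².
Equal strain + equilibrium ⇒ each member carries load in proportion to AE: A₁E₁ = 90700000 N, A₂E₂ = 11370000 N, ΣAE = 102100000 N.
δ = PL/ΣAE = -174000·636/102100000 = -1.084 mm.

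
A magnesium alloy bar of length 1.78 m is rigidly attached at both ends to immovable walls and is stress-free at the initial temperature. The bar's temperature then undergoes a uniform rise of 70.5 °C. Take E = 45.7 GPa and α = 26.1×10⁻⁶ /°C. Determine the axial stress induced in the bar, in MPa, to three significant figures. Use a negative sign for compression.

-84.1 MPa

Free thermal expansion αLΔT = 26.1e-6 · 1780 · 70.5 = 3.275 mm.
The walls impose strain ε = −(3.275)/1780 = -1.8400e-03; σ = Eε = 45700 · -1.8400e-03 = -84.09 MPa.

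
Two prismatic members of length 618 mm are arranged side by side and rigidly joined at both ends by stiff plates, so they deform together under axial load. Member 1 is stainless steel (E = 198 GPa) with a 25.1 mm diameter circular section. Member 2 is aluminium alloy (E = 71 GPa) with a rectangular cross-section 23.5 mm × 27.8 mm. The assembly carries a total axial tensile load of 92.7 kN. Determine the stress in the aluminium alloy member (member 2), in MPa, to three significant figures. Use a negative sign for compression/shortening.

A_1 = 494.8 mm².
A_2 = 653.3 mm².
Equal strain + equilibrium ⇒ each member carries load in proportion to AE: A₁E₁ = 97970000 N, A₂E₂ = 46380000 N, ΣAE = 144400000 N.
σ₂ = P·E₂/ΣAE = 92700·71000/144400000 = 45.59 MPa.

45.6 MPa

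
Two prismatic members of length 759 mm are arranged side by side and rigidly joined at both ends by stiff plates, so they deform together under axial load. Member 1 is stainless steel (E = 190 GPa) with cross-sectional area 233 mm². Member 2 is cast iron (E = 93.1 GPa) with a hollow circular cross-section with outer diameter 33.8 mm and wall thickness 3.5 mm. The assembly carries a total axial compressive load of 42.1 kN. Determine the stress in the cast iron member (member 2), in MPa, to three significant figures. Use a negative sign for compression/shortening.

A_2 = 333.2 mm².
Equal strain + equilibrium ⇒ each member carries load in proportion to AE: A₁E₁ = 44270000 N, A₂E₂ = 31020000 N, ΣAE = 75290000 N.
σ₂ = P·E₂/ΣAE = -42100·93100/75290000 = -52.06 MPa.

-52.1 MPa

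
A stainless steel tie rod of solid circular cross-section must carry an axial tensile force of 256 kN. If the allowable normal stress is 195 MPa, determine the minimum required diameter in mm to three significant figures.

40.9 mm

Required area A ≥ P/σ_allow = 256000/195 = 1313 mm².
For a solid circular section, d ≥ √(4A/π) = 40.88 mm.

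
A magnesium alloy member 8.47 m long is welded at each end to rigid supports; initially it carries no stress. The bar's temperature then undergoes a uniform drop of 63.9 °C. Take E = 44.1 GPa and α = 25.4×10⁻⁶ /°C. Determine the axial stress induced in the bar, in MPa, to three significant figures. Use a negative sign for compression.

71.6 MPa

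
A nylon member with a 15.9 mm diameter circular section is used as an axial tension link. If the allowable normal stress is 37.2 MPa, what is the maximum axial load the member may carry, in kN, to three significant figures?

7.39 kN

A = 198.6 mm².
P_max = σ_allow · A = 37.2 · 198.6 = 7386 N = 7.386 kN.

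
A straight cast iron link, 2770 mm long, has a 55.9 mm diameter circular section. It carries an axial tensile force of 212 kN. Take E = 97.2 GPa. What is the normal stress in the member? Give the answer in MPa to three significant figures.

A = 2454 mm².
σ = N/A = 212000/2454 = 86.38 MPa.

86.4 MPa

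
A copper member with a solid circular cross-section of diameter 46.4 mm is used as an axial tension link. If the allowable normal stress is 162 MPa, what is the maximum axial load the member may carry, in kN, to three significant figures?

274 kN

A = 1691 mm².
P_max = σ_allow · A = 162 · 1691 = 273900 N = 273.9 kN.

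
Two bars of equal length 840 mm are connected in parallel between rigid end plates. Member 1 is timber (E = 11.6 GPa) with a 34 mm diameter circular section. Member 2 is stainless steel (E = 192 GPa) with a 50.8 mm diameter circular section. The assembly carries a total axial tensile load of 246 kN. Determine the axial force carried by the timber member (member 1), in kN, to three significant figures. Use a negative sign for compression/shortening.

6.48 kN

A_1 = 907.9 mm².
A_2 = 2027 mm².
Equal strain + equilibrium ⇒ each member carries load in proportion to AE: A₁E₁ = 10530000 N, A₂E₂ = 389200000 N, ΣAE = 399700000 N.
F₁ = P·A₁E₁/ΣAE = 246000·10530000/399700000 = 6482 N.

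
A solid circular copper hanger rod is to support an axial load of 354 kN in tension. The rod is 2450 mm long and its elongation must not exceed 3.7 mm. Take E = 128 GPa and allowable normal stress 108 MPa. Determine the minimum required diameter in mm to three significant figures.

64.6 mm

Required area A ≥ P/σ_allow = 354000/108 = 3278 mm².
For a solid circular section, d ≥ √(4A/π) = 64.6 mm.
Elongation limit: A ≥ PL/(Eδ_allow) = 354000·2450/(128000·3.7) = 1831 mm² ⇒ d ≥ 48.29 mm.
The stress limit governs.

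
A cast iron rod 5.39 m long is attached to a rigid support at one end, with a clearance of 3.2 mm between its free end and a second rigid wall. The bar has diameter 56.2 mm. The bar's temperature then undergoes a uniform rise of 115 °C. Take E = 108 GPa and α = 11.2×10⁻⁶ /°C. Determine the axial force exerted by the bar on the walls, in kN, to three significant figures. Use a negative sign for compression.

-186 kN

Free thermal expansion αLΔT = 11.2e-6 · 5390 · 115 = 6.942 mm.
The walls engage after the gap closes; constrained expansion = 6.942 − 3.2 = 3.742 mm.
The walls impose strain ε = −(3.742)/5390 = -6.9431e-04; σ = Eε = 108000 · -6.9431e-04 = -74.99 MPa.
Wall reaction R = σ·A = -74.99·2481 = -186000 N = -186 kN.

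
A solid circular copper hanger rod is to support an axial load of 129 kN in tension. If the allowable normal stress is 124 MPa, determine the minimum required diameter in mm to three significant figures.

Required area A ≥ P/σ_allow = 129000/124 = 1040 mm².
For a solid circular section, d ≥ √(4A/π) = 36.39 mm.

36.4 mm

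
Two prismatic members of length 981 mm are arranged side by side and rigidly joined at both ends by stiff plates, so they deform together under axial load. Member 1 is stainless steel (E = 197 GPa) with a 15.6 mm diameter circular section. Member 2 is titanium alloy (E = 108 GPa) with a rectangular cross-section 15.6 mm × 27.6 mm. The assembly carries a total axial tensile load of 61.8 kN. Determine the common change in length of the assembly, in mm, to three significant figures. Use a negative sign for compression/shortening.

0.720 mm

A_1 = 191.1 mm².
A_2 = 430.6 mm².
Equal strain + equilibrium ⇒ each member carries load in proportion to AE: A₁E₁ = 37650000 N, A₂E₂ = 46500000 N, ΣAE = 84150000 N.
δ = PL/ΣAE = 61800·981/84150000 = 0.7204 mm.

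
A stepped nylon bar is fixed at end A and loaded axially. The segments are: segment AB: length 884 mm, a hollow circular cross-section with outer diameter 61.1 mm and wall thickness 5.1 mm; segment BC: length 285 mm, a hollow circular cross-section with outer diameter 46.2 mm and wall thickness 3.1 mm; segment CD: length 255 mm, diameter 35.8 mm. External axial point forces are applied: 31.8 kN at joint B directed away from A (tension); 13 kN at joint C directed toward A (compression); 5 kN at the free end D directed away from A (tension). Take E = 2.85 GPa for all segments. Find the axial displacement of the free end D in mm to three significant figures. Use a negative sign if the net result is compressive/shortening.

6.77 mm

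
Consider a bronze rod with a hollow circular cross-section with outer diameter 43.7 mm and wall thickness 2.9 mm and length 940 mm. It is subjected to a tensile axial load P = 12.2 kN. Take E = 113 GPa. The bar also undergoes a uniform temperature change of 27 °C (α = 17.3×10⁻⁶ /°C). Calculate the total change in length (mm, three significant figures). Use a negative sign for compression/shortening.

0.712 mm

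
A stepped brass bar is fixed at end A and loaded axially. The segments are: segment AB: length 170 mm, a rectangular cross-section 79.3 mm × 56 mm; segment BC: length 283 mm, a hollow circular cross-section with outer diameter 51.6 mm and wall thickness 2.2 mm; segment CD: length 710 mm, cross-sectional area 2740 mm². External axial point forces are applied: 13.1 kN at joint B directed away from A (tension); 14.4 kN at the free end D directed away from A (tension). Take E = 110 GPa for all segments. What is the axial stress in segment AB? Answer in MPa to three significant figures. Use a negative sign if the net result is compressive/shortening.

6.19 MPa

Internal axial forces (sectioning from the free end, tension +): N_CD = 14.4 kN, N_BC = 14.4 kN, N_AB = 27.5 kN.
A_AB = 4441 mm².
σ_AB = N_AB/A_AB = 27500/4441 = 6.193 MPa.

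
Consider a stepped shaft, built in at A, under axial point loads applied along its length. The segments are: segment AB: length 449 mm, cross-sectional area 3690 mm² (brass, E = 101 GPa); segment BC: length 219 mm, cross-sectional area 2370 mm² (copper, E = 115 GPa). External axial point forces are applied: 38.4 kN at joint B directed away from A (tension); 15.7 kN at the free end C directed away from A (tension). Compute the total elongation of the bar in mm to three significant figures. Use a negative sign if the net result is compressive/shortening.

0.0778 mm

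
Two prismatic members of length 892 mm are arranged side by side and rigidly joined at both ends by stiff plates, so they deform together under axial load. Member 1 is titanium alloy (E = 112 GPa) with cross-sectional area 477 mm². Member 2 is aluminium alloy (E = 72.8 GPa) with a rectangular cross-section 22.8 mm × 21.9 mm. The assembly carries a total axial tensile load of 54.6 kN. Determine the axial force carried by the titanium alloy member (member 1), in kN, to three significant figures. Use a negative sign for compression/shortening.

32.5 kN

A_2 = 499.3 mm².
Equal strain + equilibrium ⇒ each member carries load in proportion to AE: A₁E₁ = 53420000 N, A₂E₂ = 36350000 N, ΣAE = 89770000 N.
F₁ = P·A₁E₁/ΣAE = 54600·53420000/89770000 = 32490 N.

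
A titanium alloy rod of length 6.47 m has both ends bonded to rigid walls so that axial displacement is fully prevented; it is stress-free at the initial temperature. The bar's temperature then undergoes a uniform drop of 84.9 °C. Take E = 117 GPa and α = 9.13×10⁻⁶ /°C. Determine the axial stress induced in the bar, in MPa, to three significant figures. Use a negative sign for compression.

90.7 MPa

Free thermal expansion αLΔT = 9.13e-6 · 6470 · -84.9 = -5.015 mm.
The walls impose strain ε = −(-5.015)/6470 = 7.7514e-04; σ = Eε = 117000 · 7.7514e-04 = 90.69 MPa.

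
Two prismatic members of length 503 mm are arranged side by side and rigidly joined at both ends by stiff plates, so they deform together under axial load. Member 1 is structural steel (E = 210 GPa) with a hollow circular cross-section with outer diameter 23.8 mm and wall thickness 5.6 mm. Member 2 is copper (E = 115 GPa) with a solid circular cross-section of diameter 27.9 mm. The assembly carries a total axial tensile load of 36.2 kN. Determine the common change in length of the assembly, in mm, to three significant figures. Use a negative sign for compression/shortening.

0.132 mm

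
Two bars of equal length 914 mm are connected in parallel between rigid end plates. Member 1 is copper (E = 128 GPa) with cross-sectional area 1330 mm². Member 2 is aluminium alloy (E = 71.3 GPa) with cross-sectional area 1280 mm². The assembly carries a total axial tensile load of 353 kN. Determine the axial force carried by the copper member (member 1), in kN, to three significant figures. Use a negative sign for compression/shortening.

230 kN

Equal strain + equilibrium ⇒ each member carries load in proportion to AE: A₁E₁ = 170200000 N, A₂E₂ = 91260000 N, ΣAE = 261500000 N.
F₁ = P·A₁E₁/ΣAE = 353000·170200000/261500000 = 229800 N.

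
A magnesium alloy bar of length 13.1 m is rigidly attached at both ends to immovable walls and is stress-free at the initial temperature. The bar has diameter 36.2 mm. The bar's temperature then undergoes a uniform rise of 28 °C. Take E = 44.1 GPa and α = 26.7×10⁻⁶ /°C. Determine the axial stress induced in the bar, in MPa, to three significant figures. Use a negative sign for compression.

Free thermal expansion αLΔT = 26.7e-6 · 13100 · 28 = 9.794 mm.
The walls impose strain ε = −(9.794)/13100 = -7.4760e-04; σ = Eε = 44100 · -7.4760e-04 = -32.97 MPa.

-33.0 MPa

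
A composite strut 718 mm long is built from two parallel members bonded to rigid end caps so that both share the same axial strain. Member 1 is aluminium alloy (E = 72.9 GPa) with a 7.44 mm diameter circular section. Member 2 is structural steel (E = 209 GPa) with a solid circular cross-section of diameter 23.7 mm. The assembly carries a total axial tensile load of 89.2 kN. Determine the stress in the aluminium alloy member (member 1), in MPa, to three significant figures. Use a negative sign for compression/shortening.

A_1 = 43.47 mm².
A_2 = 441.2 mm².
Equal strain + equilibrium ⇒ each member carries load in proportion to AE: A₁E₁ = 3169000 N, A₂E₂ = 92200000 N, ΣAE = 95370000 N.
σ₁ = P·E₁/ΣAE = 89200·72900/95370000 = 68.18 MPa.

68.2 MPa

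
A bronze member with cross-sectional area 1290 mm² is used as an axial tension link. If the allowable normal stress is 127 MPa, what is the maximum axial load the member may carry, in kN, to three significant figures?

P_max = σ_allow · A = 127 · 1290 = 163800 N = 163.8 kN.

164 kN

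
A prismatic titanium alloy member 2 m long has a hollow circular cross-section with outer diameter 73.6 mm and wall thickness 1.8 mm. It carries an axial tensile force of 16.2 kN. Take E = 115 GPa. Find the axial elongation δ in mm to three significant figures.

A = 406 mm².
δ_mech = NL/(AE) = 16200·2000/(406·115000) = 0.6939 mm.

0.694 mm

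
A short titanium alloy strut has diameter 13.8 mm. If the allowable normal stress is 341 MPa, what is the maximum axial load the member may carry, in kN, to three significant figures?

A = 149.6 mm².
P_max = σ_allow · A = 341 · 149.6 = 51000 N = 51 kN.

51.0 kN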